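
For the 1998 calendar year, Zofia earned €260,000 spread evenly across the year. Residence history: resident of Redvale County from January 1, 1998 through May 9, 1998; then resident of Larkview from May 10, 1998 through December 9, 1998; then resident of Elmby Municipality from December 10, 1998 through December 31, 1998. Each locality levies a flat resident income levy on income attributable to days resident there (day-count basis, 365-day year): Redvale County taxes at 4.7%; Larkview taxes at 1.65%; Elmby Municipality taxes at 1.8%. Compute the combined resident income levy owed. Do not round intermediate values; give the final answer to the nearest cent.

Redvale County, January 1 – May 9, 1998: 129 days → €260,000 × 4.7% × 129/365 = €4,318.8493
Larkview, May 10 – December 9, 1998: 214 days → €260,000 × 1.65% × 214/365 = €2,515.2329
Elmby Municipality, December 10 – December 31, 1998: 22 days → €260,000 × 1.8% × 22/365 = €282.0822
Total = €7,116.1644

€7,116.16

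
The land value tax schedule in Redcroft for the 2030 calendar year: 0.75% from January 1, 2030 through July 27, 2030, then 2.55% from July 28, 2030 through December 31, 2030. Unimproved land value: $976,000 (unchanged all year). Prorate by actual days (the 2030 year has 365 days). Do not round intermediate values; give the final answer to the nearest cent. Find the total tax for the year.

$14,876.65

January 1 – July 27, 2030: 208 days at 0.75% → $976,000 × 0.75% × 208/365 = $4,171.3973
July 28 – December 31, 2030: 157 days at 2.55% → $976,000 × 2.55% × 157/365 = $10,705.2493
Total = $14,876.6466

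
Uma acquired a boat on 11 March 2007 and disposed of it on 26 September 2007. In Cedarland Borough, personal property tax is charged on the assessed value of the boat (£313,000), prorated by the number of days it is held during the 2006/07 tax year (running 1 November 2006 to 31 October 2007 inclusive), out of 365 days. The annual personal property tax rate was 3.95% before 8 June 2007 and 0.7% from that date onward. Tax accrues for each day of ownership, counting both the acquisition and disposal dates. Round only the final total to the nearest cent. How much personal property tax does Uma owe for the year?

11 March – 7 June 2007: 89 days at 3.95% → £313,000 × 3.95% × 89/365 = £3,014.6616
8 June – 26 September 2007: 111 days at 0.7% → £313,000 × 0.7% × 111/365 = £666.3041
Total = £3,680.9658

£3,680.97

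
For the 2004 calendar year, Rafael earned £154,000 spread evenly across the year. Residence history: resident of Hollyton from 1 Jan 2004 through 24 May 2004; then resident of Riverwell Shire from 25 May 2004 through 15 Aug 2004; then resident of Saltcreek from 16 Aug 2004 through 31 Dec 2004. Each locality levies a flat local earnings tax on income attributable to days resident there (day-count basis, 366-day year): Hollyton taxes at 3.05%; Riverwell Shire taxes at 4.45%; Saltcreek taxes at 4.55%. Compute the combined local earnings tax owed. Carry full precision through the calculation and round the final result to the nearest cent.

Hollyton, 1 Jan – 24 May 2004: 145 days → £154,000 × 3.05% × 145/366 = £1,860.8333
Riverwell Shire, 25 May – 15 Aug 2004: 83 days → £154,000 × 4.45% × 83/366 = £1,554.0956
Saltcreek, 16 Aug – 31 Dec 2004: 138 days → £154,000 × 4.55% × 138/366 = £2,641.9836
Total = £6,056.9126

£6,056.91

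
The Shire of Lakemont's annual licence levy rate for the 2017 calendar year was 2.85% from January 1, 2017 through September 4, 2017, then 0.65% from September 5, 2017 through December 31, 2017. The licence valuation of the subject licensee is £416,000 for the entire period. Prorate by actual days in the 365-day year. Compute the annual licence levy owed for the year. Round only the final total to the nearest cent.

£8,897.27

January 1 – September 4, 2017: 247 days at 2.85% → £416,000 × 2.85% × 247/365 = £8,023.1014
September 5 – December 31, 2017: 118 days at 0.65% → £416,000 × 0.65% × 118/365 = £874.1699
Total = £8,897.2712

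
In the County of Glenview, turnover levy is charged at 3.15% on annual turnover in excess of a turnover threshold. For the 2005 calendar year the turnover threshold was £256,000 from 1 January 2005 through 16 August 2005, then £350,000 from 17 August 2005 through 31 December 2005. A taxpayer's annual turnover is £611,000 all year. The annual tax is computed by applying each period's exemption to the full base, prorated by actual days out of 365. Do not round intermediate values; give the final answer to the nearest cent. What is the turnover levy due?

£10,071.11

1 January – 16 August 2005: 228 days, exemption £256,000 → (£611,000 − £256,000) × 3.15% × 228/365 = £6,985.2329
17 August – 31 December 2005: 137 days, exemption £350,000 → (£611,000 − £350,000) × 3.15% × 137/365 = £3,085.8781
Total = £10,071.1110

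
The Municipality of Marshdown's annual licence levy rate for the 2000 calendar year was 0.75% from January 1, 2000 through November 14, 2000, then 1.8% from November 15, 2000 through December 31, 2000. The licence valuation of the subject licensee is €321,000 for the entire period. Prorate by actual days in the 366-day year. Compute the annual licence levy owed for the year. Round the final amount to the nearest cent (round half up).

€2,840.32

January 1 – November 14, 2000: 319 days at 0.75% → €321,000 × 0.75% × 319/366 = €2,098.3402
November 15 – December 31, 2000: 47 days at 1.8% → €321,000 × 1.8% × 47/366 = €741.9836
Total = €2,840.3238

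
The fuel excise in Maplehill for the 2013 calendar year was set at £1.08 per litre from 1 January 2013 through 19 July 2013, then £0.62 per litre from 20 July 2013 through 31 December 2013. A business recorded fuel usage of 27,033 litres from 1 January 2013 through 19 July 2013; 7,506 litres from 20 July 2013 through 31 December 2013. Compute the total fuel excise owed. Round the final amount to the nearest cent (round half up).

1 January – 19 July 2013: 27,033 litres at £1.08/litre → £29195.64
20 July – 31 December 2013: 7,506 litres at £0.62/litre → £4653.72

£33849.36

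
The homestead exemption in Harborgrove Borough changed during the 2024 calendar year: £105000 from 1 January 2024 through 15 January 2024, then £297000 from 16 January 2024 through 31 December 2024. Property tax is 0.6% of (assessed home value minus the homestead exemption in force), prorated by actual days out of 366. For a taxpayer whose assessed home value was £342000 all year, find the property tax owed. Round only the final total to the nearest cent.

1 January – 15 January 2024: 15 days, exemption £105000 → (£342000 − £105000) × 0.6% × 15/366 = £58.2787
16 January – 31 December 2024: 351 days, exemption £297000 → (£342000 − £297000) × 0.6% × 351/366 = £258.9344
Total = £317.2131

£317.21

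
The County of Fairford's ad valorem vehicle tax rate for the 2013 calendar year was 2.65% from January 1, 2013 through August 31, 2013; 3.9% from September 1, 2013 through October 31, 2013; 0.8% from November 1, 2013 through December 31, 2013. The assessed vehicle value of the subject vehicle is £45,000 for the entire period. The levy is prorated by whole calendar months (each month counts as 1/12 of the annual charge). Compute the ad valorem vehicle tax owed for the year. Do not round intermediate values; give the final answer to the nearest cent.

£1,147.50

January 1 – August 31, 2013: 8 months at 2.65% → £45,000 × 2.65% × 8/12 = £795.0000
September 1 – October 31, 2013: 2 months at 3.9% → £45,000 × 3.9% × 2/12 = £292.5000
November 1 – December 31, 2013: 2 months at 0.8% → £45,000 × 0.8% × 2/12 = £60.0000
Total = £1,147.5000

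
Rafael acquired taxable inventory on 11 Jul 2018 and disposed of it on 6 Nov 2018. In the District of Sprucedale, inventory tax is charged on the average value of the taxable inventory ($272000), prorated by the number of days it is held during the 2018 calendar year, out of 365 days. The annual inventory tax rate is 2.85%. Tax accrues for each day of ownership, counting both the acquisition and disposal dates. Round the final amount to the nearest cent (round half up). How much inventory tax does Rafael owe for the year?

$2527.36

Days held (11 Jul – 6 Nov 2018): 119 out of 365
Tax = $272000 × 2.85% × 119/365 = $2527.3644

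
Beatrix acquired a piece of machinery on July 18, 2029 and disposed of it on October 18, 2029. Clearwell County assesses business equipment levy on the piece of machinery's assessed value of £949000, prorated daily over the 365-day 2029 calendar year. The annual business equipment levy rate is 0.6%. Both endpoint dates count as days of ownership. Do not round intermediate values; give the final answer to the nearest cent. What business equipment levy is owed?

£1450.80

Days held (July 18 – October 18, 2029): 93 out of 365
Tax = £949000 × 0.6% × 93/365 = £1450.8000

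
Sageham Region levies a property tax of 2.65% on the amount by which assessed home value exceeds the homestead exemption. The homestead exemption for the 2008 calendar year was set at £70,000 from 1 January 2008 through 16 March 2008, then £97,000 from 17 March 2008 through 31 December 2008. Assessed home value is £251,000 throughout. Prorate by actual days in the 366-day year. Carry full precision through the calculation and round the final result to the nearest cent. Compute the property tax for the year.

1 January – 16 March 2008: 76 days, exemption £70,000 → (£251,000 − £70,000) × 2.65% × 76/366 = £995.9945
17 March – 31 December 2008: 290 days, exemption £97,000 → (£251,000 − £97,000) × 2.65% × 290/366 = £3,233.5792
Total = £4,229.5738

£4,229.57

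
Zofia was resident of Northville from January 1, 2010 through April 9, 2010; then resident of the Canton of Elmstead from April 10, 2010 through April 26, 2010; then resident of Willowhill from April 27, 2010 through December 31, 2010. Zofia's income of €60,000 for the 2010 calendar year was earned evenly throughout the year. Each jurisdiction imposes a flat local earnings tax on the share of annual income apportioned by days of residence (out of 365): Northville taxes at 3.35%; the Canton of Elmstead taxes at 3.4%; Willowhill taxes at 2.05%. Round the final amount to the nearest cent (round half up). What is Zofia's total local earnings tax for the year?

€1,479.29

Northville, January 1 – April 9, 2010: 99 days → €60,000 × 3.35% × 99/365 = €545.1781
The Canton of Elmstead, April 10 – April 26, 2010: 17 days → €60,000 × 3.4% × 17/365 = €95.0137
Willowhill, April 27 – December 31, 2010: 249 days → €60,000 × 2.05% × 249/365 = €839.0959
Total = €1,479.2877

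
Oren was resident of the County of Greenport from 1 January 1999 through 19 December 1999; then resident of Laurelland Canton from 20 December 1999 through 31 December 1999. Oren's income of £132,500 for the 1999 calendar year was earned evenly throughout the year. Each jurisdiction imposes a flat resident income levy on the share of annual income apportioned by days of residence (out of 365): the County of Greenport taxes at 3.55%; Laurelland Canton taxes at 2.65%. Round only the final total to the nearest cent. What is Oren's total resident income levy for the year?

The County of Greenport, 1 January – 19 December 1999: 353 days → £132,500 × 3.55% × 353/365 = £4,549.1062
Laurelland Canton, 20 December – 31 December 1999: 12 days → £132,500 × 2.65% × 12/365 = £115.4384
Total = £4,664.5445

£4,664.54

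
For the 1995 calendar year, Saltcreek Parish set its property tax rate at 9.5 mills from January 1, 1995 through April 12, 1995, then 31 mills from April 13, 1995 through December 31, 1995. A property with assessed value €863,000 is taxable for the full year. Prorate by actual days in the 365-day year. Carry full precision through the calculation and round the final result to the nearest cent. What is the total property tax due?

January 1 – April 12, 1995: 102 days at 9.5 mills → €863,000 × 0.95% × 102/365 = €2,291.0877
April 13 – December 31, 1995: 263 days at 31 mills → €863,000 × 3.1% × 263/365 = €19,276.8192
Total = €21,567.9068

€21,567.91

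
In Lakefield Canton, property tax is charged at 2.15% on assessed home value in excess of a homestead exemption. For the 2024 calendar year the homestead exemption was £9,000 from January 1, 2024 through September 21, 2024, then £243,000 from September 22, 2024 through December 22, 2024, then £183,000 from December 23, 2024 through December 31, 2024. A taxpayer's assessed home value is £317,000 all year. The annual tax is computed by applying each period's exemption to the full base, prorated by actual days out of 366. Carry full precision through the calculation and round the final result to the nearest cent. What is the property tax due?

January 1 – September 21, 2024: 265 days, exemption £9,000 → (£317,000 − £9,000) × 2.15% × 265/366 = £4,794.6175
September 22 – December 22, 2024: 92 days, exemption £243,000 → (£317,000 − £243,000) × 2.15% × 92/366 = £399.9235
December 23 – December 31, 2024: 9 days, exemption £183,000 → (£317,000 − £183,000) × 2.15% × 9/366 = £70.8443
Total = £5,265.3852

£5,265.39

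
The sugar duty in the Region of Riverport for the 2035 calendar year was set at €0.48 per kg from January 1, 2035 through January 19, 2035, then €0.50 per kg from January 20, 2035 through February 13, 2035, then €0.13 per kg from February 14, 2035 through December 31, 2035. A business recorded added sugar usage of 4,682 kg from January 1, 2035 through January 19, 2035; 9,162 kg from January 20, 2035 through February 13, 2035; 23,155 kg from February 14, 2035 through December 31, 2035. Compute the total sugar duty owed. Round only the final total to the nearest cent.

€9,838.51

January 1 – January 19, 2035: 4,682 kg at €0.48/kg → €2,247.36
January 20 – February 13, 2035: 9,162 kg at €0.50/kg → €4,581.00
February 14 – December 31, 2035: 23,155 kg at €0.13/kg → €3,010.15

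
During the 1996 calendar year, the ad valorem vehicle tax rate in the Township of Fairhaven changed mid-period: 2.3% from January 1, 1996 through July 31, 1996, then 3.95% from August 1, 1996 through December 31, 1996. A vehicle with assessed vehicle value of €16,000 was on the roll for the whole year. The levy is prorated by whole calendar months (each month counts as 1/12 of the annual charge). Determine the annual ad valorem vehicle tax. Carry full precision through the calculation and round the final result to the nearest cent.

January 1 – July 31, 1996: 7 months at 2.3% → €16,000 × 2.3% × 7/12 = €214.6667
August 1 – December 31, 1996: 5 months at 3.95% → €16,000 × 3.95% × 5/12 = €263.3333
Total = €478.0000

€478.00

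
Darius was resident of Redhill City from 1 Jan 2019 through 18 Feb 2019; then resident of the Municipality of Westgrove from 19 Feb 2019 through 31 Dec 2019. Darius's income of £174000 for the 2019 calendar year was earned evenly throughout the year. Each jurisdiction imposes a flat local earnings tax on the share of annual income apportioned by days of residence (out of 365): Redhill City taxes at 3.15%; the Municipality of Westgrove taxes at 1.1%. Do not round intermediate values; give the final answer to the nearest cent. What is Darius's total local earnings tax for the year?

Redhill City, 1 Jan – 18 Feb 2019: 49 days → £174000 × 3.15% × 49/365 = £735.8055
The Municipality of Westgrove, 19 Feb – 31 Dec 2019: 316 days → £174000 × 1.1% × 316/365 = £1657.0521
Total = £2392.8575

£2392.86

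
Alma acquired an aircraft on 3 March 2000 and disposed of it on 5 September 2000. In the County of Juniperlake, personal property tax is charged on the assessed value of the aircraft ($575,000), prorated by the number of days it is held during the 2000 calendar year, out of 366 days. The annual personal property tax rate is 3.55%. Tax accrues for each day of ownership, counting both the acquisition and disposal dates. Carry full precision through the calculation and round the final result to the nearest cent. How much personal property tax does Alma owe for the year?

Days held (3 March – 5 September 2000): 187 out of 366
Tax = $575,000 × 3.55% × 187/366 = $10,429.3374

$10,429.34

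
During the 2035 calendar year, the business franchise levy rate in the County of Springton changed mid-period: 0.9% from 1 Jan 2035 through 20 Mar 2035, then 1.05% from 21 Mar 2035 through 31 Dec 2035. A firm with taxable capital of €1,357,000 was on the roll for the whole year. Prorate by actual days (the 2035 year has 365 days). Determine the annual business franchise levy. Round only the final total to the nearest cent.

1 Jan – 20 Mar 2035: 79 days at 0.9% → €1,357,000 × 0.9% × 79/365 = €2,643.3616
21 Mar – 31 Dec 2035: 286 days at 1.05% → €1,357,000 × 1.05% × 286/365 = €11,164.5781
Total = €13,807.9397

€13,807.94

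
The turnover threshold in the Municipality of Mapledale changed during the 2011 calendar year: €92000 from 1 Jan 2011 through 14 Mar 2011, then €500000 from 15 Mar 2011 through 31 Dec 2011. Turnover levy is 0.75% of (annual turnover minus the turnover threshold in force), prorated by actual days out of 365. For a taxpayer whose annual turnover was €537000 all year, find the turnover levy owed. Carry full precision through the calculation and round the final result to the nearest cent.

€889.50

1 Jan – 14 Mar 2011: 73 days, exemption €92000 → (€537000 − €92000) × 0.75% × 73/365 = €667.5000
15 Mar – 31 Dec 2011: 292 days, exemption €500000 → (€537000 − €500000) × 0.75% × 292/365 = €222.0000
Total = €889.5000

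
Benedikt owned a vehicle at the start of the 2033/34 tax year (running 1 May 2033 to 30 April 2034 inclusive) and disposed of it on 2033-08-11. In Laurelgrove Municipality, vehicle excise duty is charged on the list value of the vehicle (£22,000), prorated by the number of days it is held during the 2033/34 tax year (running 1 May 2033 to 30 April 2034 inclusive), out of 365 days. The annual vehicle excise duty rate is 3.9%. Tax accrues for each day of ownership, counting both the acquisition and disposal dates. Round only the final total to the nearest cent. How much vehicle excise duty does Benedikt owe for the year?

£242.12

Days held (2033-05-01 to 2033-08-11): 103 out of 365
Tax = £22,000 × 3.9% × 103/365 = £242.1205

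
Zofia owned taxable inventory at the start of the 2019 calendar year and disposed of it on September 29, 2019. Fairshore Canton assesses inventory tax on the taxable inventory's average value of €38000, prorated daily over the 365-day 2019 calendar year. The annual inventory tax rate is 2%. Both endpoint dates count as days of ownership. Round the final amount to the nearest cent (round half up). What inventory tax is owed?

Days held (January 1 – September 29, 2019): 272 out of 365
Tax = €38000 × 2% × 272/365 = €566.3562

€566.36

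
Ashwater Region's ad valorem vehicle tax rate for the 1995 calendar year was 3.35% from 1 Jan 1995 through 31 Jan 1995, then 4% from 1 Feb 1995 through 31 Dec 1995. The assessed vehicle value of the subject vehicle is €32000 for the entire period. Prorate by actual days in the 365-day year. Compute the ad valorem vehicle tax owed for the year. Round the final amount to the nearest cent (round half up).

1 Jan – 31 Jan 1995: 31 days at 3.35% → €32000 × 3.35% × 31/365 = €91.0466
1 Feb – 31 Dec 1995: 334 days at 4% → €32000 × 4% × 334/365 = €1171.2877
Total = €1262.3342

€1262.33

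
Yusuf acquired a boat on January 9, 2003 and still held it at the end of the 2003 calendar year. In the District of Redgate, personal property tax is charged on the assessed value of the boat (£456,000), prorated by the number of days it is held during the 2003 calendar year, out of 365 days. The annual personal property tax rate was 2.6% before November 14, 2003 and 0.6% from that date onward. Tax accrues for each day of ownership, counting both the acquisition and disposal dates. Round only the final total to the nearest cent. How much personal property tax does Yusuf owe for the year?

£10,396.80

January 9 – November 13, 2003: 309 days at 2.6% → £456,000 × 2.6% × 309/365 = £10,036.9973
November 14 – December 31, 2003: 48 days at 0.6% → £456,000 × 0.6% × 48/365 = £359.8027
Total = £10,396.8000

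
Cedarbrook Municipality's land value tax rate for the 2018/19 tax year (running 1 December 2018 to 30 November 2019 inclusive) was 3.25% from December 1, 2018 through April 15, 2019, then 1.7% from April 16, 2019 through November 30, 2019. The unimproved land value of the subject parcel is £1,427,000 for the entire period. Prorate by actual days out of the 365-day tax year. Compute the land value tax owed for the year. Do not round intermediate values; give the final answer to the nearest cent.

December 1, 2018 – April 15, 2019: 136 days at 3.25% → £1,427,000 × 3.25% × 136/365 = £17,280.3836
April 16 – November 30, 2019: 229 days at 1.7% → £1,427,000 × 1.7% × 229/365 = £15,220.0301
Total = £32,500.4137

£32,500.41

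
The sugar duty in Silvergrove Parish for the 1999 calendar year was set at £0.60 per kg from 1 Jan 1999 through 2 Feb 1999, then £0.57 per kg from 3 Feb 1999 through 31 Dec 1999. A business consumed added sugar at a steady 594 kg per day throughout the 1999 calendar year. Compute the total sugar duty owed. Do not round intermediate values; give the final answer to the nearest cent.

£124169.76

1 Jan – 2 Feb 1999: 33 days × 594 kg/day = 19,602 kg at £0.60/kg → £11761.20
3 Feb – 31 Dec 1999: 332 days × 594 kg/day = 197,208 kg at £0.57/kg → £112408.56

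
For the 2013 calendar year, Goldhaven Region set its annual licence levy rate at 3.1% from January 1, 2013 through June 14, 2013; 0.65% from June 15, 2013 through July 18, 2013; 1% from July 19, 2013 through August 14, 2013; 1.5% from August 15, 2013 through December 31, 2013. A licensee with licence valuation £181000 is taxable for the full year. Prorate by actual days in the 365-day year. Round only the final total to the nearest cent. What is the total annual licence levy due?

January 1 – June 14, 2013: 165 days at 3.1% → £181000 × 3.1% × 165/365 = £2536.4795
June 15 – July 18, 2013: 34 days at 0.65% → £181000 × 0.65% × 34/365 = £109.5918
July 19 – August 14, 2013: 27 days at 1% → £181000 × 1% × 27/365 = £133.8904
August 15 – December 31, 2013: 139 days at 1.5% → £181000 × 1.5% × 139/365 = £1033.9315
Total = £3813.8932

£3813.89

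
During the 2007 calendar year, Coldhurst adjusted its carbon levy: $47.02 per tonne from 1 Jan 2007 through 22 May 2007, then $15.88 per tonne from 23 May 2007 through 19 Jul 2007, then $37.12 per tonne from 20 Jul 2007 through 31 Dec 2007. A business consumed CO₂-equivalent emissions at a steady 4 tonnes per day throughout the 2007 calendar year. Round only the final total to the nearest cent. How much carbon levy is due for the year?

$54,890.72

1 Jan – 22 May 2007: 142 days × 4 tonnes/day = 568 tonnes at $47.02/tonne → $26,707.36
23 May – 19 Jul 2007: 58 days × 4 tonnes/day = 232 tonnes at $15.88/tonne → $3,684.16
20 Jul – 31 Dec 2007: 165 days × 4 tonnes/day = 660 tonnes at $37.12/tonne → $24,499.20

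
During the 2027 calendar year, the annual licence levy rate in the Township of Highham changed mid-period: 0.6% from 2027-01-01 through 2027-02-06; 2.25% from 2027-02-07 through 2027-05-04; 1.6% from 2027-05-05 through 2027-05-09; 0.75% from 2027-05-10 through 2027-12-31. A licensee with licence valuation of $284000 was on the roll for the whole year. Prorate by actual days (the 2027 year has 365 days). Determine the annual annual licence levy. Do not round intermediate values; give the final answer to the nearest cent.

$3135.28

2027-01-01 to 2027-02-06: 37 days at 0.6% → $284000 × 0.6% × 37/365 = $172.7342
2027-02-07 to 2027-05-04: 87 days at 2.25% → $284000 × 2.25% × 87/365 = $1523.0959
2027-05-05 to 2027-05-09: 5 days at 1.6% → $284000 × 1.6% × 5/365 = $62.2466
2027-05-10 to 2027-12-31: 236 days at 0.75% → $284000 × 0.75% × 236/365 = $1377.2055
Total = $3135.2822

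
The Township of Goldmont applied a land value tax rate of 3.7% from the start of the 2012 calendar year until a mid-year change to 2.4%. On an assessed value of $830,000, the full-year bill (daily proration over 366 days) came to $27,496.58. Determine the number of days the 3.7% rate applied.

257 days

Let d = days at the first rate; then 366 − d days at the second rate.
$830,000 × [3.7%·d + 2.4%·(366−d)] / 366 = $27,496.58
Solving gives d = 257, so the new rate took effect on 14 September 2012.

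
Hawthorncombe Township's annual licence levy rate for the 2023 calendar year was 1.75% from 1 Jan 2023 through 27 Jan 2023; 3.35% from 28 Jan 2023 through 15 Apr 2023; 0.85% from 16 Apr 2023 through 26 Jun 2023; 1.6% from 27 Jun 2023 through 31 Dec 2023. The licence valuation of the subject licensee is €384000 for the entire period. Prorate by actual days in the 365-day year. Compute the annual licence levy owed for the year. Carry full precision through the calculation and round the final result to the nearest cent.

1 Jan – 27 Jan 2023: 27 days at 1.75% → €384000 × 1.75% × 27/365 = €497.0959
28 Jan – 15 Apr 2023: 78 days at 3.35% → €384000 × 3.35% × 78/365 = €2749.0192
16 Apr – 26 Jun 2023: 72 days at 0.85% → €384000 × 0.85% × 72/365 = €643.8575
27 Jun – 31 Dec 2023: 188 days at 1.6% → €384000 × 1.6% × 188/365 = €3164.5808
Total = €7054.5534

€7054.55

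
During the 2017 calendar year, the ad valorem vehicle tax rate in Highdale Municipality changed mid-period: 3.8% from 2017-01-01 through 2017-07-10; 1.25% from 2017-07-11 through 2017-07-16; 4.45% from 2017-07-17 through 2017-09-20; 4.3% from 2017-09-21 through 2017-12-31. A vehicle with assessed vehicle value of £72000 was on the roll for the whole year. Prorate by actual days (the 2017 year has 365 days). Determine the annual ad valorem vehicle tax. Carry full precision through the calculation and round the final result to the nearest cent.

£2891.05

2017-01-01 to 2017-07-10: 191 days at 3.8% → £72000 × 3.8% × 191/365 = £1431.7151
2017-07-11 to 2017-07-16: 6 days at 1.25% → £72000 × 1.25% × 6/365 = £14.7945
2017-07-17 to 2017-09-20: 66 days at 4.45% → £72000 × 4.45% × 66/365 = £579.3534
2017-09-21 to 2017-12-31: 102 days at 4.3% → £72000 × 4.3% × 102/365 = £865.1836
Total = £2891.0466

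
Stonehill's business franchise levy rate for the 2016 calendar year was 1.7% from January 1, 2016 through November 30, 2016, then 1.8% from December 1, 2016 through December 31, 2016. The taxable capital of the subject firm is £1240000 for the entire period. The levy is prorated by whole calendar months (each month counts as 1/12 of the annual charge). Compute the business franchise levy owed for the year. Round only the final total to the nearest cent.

January 1 – November 30, 2016: 11 months at 1.7% → £1240000 × 1.7% × 11/12 = £19323.3333
December 1 – December 31, 2016: 1 month at 1.8% → £1240000 × 1.8% × 1/12 = £1860.0000
Total = £21183.3333

£21183.33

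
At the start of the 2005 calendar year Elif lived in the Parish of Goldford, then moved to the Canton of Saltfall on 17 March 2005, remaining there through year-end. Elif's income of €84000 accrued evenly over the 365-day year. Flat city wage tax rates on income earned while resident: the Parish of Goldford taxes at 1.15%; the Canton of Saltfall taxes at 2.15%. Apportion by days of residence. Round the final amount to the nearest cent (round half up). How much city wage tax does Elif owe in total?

€1633.40

The Parish of Goldford, 1 January – 16 March 2005: 75 days → €84000 × 1.15% × 75/365 = €198.4932
The Canton of Saltfall, 17 March – 31 December 2005: 290 days → €84000 × 2.15% × 290/365 = €1434.9041
Total = €1633.3973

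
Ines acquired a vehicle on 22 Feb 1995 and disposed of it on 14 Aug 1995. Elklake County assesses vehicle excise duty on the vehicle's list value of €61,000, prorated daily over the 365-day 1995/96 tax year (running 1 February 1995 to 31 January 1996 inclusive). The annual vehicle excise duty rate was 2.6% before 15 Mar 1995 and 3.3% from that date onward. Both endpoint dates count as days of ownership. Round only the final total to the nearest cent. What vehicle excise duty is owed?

€935.05

22 Feb – 14 Mar 1995: 21 days at 2.6% → €61,000 × 2.6% × 21/365 = €91.2493
15 Mar – 14 Aug 1995: 153 days at 3.3% → €61,000 × 3.3% × 153/365 = €843.8055
Total = €935.0548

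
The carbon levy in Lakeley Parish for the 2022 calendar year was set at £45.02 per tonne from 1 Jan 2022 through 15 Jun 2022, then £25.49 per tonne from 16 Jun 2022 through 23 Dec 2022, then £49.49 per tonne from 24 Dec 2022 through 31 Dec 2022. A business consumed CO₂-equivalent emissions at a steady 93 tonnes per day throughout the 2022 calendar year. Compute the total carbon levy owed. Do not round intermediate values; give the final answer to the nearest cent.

1 Jan – 15 Jun 2022: 166 days × 93 tonnes/day = 15,438 tonnes at £45.02/tonne → £695,018.76
16 Jun – 23 Dec 2022: 191 days × 93 tonnes/day = 17,763 tonnes at £25.49/tonne → £452,778.87
24 Dec – 31 Dec 2022: 8 days × 93 tonnes/day = 744 tonnes at £49.49/tonne → £36,820.56

£1,184,618.19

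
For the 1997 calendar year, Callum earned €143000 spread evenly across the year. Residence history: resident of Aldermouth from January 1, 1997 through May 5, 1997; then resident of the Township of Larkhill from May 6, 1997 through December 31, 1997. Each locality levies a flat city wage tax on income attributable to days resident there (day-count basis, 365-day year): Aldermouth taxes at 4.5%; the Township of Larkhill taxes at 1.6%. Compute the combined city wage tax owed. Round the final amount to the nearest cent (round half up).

Aldermouth, January 1 – May 5, 1997: 125 days → €143000 × 4.5% × 125/365 = €2203.7671
The Township of Larkhill, May 6 – December 31, 1997: 240 days → €143000 × 1.6% × 240/365 = €1504.4384
Total = €3708.2055

€3708.21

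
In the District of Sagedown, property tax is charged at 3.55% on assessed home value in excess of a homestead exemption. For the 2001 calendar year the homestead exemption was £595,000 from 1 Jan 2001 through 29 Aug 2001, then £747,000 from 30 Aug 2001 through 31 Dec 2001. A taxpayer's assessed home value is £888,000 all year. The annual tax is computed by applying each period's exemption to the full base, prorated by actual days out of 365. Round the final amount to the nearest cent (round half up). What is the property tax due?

1 Jan – 29 Aug 2001: 241 days, exemption £595,000 → (£888,000 − £595,000) × 3.55% × 241/365 = £6,867.8397
30 Aug – 31 Dec 2001: 124 days, exemption £747,000 → (£888,000 − £747,000) × 3.55% × 124/365 = £1,700.4986
Total = £8,568.3384

£8,568.34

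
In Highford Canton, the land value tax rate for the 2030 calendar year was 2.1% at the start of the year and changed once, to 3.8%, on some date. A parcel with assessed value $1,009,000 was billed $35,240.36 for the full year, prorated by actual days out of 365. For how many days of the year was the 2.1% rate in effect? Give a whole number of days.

Let d = days at the first rate; then 365 − d days at the second rate.
$1,009,000 × [2.1%·d + 3.8%·(365−d)] / 365 = $35,240.36
Solving gives d = 66, so the new rate took effect on March 8, 2030.

66 days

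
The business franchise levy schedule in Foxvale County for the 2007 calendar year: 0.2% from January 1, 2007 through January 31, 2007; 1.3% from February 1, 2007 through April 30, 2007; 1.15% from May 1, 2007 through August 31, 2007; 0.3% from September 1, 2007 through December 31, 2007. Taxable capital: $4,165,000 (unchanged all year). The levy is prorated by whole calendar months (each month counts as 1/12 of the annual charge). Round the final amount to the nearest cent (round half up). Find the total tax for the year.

$34,361.25

January 1 – January 31, 2007: 1 month at 0.2% → $4,165,000 × 0.2% × 1/12 = $694.1667
February 1 – April 30, 2007: 3 months at 1.3% → $4,165,000 × 1.3% × 3/12 = $13,536.2500
May 1 – August 31, 2007: 4 months at 1.15% → $4,165,000 × 1.15% × 4/12 = $15,965.8333
September 1 – December 31, 2007: 4 months at 0.3% → $4,165,000 × 0.3% × 4/12 = $4,165.0000
Total = $34,361.2500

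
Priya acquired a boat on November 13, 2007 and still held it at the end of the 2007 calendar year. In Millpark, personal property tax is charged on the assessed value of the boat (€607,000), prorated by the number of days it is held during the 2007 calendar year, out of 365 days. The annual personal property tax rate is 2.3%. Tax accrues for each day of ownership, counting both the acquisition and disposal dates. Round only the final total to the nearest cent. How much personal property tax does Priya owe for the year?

Days held (November 13 – December 31, 2007): 49 out of 365
Tax = €607,000 × 2.3% × 49/365 = €1,874.2164

€1,874.22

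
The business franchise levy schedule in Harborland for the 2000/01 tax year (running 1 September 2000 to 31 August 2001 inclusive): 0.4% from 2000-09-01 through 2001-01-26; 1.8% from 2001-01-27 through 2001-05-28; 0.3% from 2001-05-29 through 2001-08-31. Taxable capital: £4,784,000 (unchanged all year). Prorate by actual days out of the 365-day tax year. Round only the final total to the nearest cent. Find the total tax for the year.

£40,277.35

2000-09-01 to 2001-01-26: 148 days at 0.4% → £4,784,000 × 0.4% × 148/365 = £7,759.2548
2001-01-27 to 2001-05-28: 122 days at 1.8% → £4,784,000 × 1.8% × 122/365 = £28,782.6411
2001-05-29 to 2001-08-31: 95 days at 0.3% → £4,784,000 × 0.3% × 95/365 = £3,735.4521
Total = £40,277.3479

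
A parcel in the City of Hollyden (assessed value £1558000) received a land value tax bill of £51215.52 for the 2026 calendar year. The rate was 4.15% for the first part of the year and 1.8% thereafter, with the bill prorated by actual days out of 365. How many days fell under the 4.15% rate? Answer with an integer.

231 days

Let d = days at the first rate; then 365 − d days at the second rate.
£1558000 × [4.15%·d + 1.8%·(365−d)] / 365 = £51215.52
Solving gives d = 231, so the new rate took effect on August 20, 2026.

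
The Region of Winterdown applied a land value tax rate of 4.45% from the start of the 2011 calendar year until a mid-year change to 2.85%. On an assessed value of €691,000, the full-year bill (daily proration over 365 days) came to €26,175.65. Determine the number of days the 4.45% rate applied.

214 days

Let d = days at the first rate; then 365 − d days at the second rate.
€691,000 × [4.45%·d + 2.85%·(365−d)] / 365 = €26,175.65
Solving gives d = 214, so the new rate took effect on 3 August 2011.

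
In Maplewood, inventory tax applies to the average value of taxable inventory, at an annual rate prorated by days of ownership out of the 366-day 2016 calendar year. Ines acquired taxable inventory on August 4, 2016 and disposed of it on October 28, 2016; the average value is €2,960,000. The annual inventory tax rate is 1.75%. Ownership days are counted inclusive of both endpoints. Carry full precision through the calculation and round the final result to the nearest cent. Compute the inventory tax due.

€12,171.58

Days held (August 4 – October 28, 2016): 86 out of 366
Tax = €2,960,000 × 1.75% × 86/366 = €12,171.5847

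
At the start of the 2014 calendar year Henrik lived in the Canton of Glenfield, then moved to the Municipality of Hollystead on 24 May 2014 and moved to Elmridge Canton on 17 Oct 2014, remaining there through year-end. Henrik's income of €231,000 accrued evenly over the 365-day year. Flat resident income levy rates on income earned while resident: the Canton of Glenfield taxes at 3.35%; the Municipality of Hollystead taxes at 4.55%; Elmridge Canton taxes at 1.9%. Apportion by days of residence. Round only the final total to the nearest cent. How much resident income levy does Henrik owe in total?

€8,149.87

The Canton of Glenfield, 1 Jan – 23 May 2014: 143 days → €231,000 × 3.35% × 143/365 = €3,031.7959
The Municipality of Hollystead, 24 May – 16 Oct 2014: 146 days → €231,000 × 4.55% × 146/365 = €4,204.2000
Elmridge Canton, 17 Oct – 31 Dec 2014: 76 days → €231,000 × 1.9% × 76/365 = €913.8740
Total = €8,149.8699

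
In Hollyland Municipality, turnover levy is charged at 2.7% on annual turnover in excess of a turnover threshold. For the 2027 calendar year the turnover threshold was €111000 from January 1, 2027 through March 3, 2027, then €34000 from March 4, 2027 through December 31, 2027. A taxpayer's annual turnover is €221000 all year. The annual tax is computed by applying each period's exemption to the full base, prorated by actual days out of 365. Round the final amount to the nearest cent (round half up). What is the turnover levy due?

January 1 – March 3, 2027: 62 days, exemption €111000 → (€221000 − €111000) × 2.7% × 62/365 = €504.4932
March 4 – December 31, 2027: 303 days, exemption €34000 → (€221000 − €34000) × 2.7% × 303/365 = €4191.3616
Total = €4695.8548

€4695.85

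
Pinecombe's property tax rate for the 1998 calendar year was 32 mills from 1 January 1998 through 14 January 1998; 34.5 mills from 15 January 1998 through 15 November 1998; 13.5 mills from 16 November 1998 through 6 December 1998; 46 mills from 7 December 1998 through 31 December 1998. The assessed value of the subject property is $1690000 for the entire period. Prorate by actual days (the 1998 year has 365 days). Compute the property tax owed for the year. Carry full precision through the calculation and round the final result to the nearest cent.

$57432.22

1 January – 14 January 1998: 14 days at 32 mills → $1690000 × 3.2% × 14/365 = $2074.3014
15 January – 15 November 1998: 305 days at 34.5 mills → $1690000 × 3.45% × 305/365 = $48720.6164
16 November – 6 December 1998: 21 days at 13.5 mills → $1690000 × 1.35% × 21/365 = $1312.6438
7 December – 31 December 1998: 25 days at 46 mills → $1690000 × 4.6% × 25/365 = $5324.6575
Total = $57432.2192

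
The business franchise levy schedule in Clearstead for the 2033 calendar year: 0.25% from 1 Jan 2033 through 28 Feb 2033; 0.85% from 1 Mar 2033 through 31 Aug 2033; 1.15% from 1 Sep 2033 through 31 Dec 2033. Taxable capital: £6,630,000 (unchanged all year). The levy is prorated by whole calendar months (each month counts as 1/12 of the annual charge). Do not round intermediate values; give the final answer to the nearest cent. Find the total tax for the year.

1 Jan – 28 Feb 2033: 2 months at 0.25% → £6,630,000 × 0.25% × 2/12 = £2,762.5000
1 Mar – 31 Aug 2033: 6 months at 0.85% → £6,630,000 × 0.85% × 6/12 = £28,177.5000
1 Sep – 31 Dec 2033: 4 months at 1.15% → £6,630,000 × 1.15% × 4/12 = £25,415.0000
Total = £56,355.0000

£56,355.00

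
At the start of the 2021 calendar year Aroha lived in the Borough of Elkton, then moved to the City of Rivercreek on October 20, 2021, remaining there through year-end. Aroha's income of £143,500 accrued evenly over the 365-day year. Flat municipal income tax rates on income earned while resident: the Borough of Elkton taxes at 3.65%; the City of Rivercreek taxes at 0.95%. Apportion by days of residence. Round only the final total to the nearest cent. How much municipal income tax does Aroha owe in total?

£4,462.85

The Borough of Elkton, January 1 – October 19, 2021: 292 days → £143,500 × 3.65% × 292/365 = £4,190.2000
The City of Rivercreek, October 20 – December 31, 2021: 73 days → £143,500 × 0.95% × 73/365 = £272.6500
Total = £4,462.8500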